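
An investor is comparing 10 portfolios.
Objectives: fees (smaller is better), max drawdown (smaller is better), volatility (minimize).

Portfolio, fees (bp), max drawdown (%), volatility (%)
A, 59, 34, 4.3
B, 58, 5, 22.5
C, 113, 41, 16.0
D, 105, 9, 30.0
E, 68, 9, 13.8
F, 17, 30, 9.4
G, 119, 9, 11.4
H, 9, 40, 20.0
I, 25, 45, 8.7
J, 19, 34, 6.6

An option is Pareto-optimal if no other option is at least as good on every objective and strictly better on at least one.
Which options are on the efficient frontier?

A, B, E, F, G, H, J

A: not dominated (best volatility).
B: not dominated (best max drawdown).
C: dominated by A (fees 59≤113, max drawdown 34≤41, volatility 4.3≤16.0).
D: dominated by B (fees 58≤105, max drawdown 5≤9, volatility 22.5≤30.0).
E: not dominated.
F: not dominated.
G: not dominated.
H: not dominated (best fees).
I: dominated by J (fees 19≤25, max drawdown 34≤45, volatility 6.6≤8.7).
J: not dominated.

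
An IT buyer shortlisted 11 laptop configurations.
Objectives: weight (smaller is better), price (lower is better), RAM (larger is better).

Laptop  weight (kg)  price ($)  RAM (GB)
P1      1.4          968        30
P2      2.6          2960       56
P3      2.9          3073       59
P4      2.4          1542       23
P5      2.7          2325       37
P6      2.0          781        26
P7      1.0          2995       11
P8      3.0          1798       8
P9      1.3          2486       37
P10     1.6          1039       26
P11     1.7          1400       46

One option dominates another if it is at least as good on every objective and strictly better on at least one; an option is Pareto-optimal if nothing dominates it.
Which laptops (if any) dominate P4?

P1, P6, P10, P11

P1: weight 1.4≤2.4, price 968≤1542, RAM 30≥23 — dominates P4.
P6: weight 2.0≤2.4, price 781≤1542, RAM 26≥23 — dominates P4.
P10: weight 1.6≤2.4, price 1039≤1542, RAM 26≥23 — dominates P4.
P11: weight 1.7≤2.4, price 1400≤1542, RAM 46≥23 — dominates P4.
Others (P2, P3, P5, P7, P8, P9) are each worse than P4 on at least one objective.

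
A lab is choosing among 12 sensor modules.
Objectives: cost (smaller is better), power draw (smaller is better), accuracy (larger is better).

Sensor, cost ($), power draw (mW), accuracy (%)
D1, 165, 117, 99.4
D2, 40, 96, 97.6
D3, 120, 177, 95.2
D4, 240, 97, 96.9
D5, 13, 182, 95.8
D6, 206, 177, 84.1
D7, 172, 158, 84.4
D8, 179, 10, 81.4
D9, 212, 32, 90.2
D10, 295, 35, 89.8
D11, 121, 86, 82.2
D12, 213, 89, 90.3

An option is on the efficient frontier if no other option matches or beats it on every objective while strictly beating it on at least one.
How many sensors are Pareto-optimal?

7

D1: not dominated (best accuracy).
D2: not dominated.
D3: dominated by D2 (cost 40≤120, power draw 96≤177, accuracy 97.6≥95.2).
D4: dominated by D2 (cost 40≤240, power draw 96≤97, accuracy 97.6≥96.9).
D5: not dominated (best cost).
D6: dominated by D1 (cost 165≤206, power draw 117≤177, accuracy 99.4≥84.1).
D7: dominated by D1 (cost 165≤172, power draw 117≤158, accuracy 99.4≥84.4).
D8: not dominated (best power draw).
D9: not dominated.
D10: dominated by D9 (cost 212≤295, power draw 32≤35, accuracy 90.2≥89.8).
D11: not dominated.
D12: not dominated.
Pareto-optimal: D1, D2, D5, D8, D9, D11, D12 → 7.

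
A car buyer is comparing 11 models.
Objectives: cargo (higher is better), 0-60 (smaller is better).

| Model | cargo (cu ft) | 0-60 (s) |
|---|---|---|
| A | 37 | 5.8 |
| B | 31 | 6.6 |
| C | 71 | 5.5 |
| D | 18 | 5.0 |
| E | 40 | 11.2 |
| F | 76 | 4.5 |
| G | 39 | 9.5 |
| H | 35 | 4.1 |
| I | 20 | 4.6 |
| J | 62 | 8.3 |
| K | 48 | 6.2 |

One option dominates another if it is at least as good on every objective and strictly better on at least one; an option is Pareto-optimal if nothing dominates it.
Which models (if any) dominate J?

C: cargo 71≥62, 0-60 5.5≤8.3 — dominates J.
F: cargo 76≥62, 0-60 4.5≤8.3 — dominates J.
Others (A, B, D, E, G, H, I, K) are each worse than J on at least one objective.

C, F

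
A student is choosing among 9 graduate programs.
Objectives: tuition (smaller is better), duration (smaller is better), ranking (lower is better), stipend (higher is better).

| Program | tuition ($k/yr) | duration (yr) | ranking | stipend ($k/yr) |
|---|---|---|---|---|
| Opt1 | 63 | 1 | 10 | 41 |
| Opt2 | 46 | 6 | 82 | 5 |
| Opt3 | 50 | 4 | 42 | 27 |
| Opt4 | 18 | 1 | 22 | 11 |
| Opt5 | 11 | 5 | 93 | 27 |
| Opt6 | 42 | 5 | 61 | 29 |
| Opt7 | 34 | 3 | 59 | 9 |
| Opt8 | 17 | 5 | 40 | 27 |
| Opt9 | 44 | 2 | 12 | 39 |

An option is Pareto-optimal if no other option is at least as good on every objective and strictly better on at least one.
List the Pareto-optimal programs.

Opt1, Opt4, Opt5, Opt6, Opt8, Opt9

Opt1: not dominated (best ranking).
Opt2: dominated by Opt4 (tuition 18≤46, duration 1≤6, ranking 22≤82, stipend 11≥5).
Opt3: dominated by Opt9 (tuition 44≤50, duration 2≤4, ranking 12≤42, stipend 39≥27).
Opt4: not dominated.
Opt5: not dominated (best tuition).
Opt6: not dominated.
Opt7: dominated by Opt4 (tuition 18≤34, duration 1≤3, ranking 22≤59, stipend 11≥9).
Opt8: not dominated.
Opt9: not dominated.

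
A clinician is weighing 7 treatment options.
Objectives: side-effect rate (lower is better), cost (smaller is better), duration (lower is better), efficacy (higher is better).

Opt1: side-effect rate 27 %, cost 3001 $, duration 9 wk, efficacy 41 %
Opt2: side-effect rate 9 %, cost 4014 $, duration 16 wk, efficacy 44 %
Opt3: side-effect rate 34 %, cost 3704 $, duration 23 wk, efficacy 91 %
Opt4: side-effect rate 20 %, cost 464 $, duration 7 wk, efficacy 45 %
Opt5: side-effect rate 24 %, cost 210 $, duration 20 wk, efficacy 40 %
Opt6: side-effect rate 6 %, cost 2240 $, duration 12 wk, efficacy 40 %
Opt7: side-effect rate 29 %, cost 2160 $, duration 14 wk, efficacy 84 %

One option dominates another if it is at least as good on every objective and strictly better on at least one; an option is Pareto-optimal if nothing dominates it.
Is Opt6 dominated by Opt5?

No

Opt5 vs Opt6: Opt5 is worse on side-effect rate (24 vs 6), so it does not dominate Opt6.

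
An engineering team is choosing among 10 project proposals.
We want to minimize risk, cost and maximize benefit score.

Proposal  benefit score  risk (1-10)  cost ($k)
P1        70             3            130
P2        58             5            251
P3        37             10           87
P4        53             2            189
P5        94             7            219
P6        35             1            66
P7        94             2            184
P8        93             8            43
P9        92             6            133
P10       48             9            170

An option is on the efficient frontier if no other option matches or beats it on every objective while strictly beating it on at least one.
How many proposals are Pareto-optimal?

P1: not dominated.
P2: dominated by P1 (benefit score 70≥58, risk 3≤5, cost 130≤251).
P3: dominated by P8 (benefit score 93≥37, risk 8≤10, cost 43≤87).
P4: dominated by P7 (benefit score 94≥53, risk 2≤2, cost 184≤189).
P5: dominated by P7 (benefit score 94≥94, risk 2≤7, cost 184≤219).
P6: not dominated (best risk).
P7: not dominated.
P8: not dominated (best cost).
P9: not dominated.
P10: dominated by P1 (benefit score 70≥48, risk 3≤9, cost 130≤170).
Pareto-optimal: P1, P6, P7, P8, P9 → 5.

5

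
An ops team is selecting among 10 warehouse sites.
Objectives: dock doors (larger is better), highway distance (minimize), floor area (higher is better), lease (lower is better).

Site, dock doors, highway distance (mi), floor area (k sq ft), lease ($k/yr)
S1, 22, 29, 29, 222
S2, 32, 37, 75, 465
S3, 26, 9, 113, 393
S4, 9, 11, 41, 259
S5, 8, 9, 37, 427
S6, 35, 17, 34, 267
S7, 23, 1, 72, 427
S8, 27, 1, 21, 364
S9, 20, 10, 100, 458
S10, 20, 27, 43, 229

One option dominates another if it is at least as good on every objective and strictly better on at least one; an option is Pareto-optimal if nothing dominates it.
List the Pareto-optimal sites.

S1, S2, S3, S4, S6, S7, S8, S10

S1: not dominated (best lease).
S2: not dominated.
S3: not dominated (best floor area).
S4: not dominated.
S5: dominated by S3 (dock doors 26≥8, highway distance 9≤9, floor area 113≥37, lease 393≤427).
S6: not dominated (best dock doors).
S7: not dominated.
S8: not dominated.
S9: dominated by S3 (dock doors 26≥20, highway distance 9≤10, floor area 113≥100, lease 393≤458).
S10: not dominated.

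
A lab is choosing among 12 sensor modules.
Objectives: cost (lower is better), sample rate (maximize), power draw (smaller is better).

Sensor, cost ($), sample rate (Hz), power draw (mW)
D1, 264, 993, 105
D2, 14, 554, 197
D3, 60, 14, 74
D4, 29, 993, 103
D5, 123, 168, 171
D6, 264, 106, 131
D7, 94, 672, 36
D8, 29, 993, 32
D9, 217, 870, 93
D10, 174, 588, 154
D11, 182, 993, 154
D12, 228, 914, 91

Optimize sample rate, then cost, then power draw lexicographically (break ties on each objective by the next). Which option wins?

D8

First maximize sample rate: best is 993, kept {D1, D4, D8, D11}.
Then minimize cost: best is 29, kept {D4, D8}.
Then minimize power draw: best is 32, kept {D8}.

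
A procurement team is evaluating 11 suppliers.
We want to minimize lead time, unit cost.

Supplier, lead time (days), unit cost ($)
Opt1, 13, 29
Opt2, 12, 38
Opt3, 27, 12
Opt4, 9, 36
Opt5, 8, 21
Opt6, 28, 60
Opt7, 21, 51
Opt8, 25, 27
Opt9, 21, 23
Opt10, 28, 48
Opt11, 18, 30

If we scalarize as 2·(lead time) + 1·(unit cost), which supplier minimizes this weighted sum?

Opt1: 2·13 + 1·29 = 55
Opt2: 2·12 + 1·38 = 62
Opt3: 2·27 + 1·12 = 66
Opt4: 2·9 + 1·36 = 54
Opt5: 2·8 + 1·21 = 37
Opt6: 2·28 + 1·60 = 116
Opt7: 2·21 + 1·51 = 93
Opt8: 2·25 + 1·27 = 77
Opt9: 2·21 + 1·23 = 65
Opt10: 2·28 + 1·48 = 104
Opt11: 2·18 + 1·30 = 66
Lowest: Opt5 at 37.

Opt5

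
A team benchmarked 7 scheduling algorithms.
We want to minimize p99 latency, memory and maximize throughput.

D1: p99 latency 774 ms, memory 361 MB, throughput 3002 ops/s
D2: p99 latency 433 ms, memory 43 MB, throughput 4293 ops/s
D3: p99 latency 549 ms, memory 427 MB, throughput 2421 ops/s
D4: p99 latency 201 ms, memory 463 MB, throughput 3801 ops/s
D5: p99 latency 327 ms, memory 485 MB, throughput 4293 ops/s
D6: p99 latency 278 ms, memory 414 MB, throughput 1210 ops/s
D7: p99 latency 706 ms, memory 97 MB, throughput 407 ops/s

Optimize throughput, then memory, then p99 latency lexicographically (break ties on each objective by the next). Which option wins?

First maximize throughput: best is 4293, kept {D2, D5}.
Then minimize memory: best is 43, kept {D2}.

D2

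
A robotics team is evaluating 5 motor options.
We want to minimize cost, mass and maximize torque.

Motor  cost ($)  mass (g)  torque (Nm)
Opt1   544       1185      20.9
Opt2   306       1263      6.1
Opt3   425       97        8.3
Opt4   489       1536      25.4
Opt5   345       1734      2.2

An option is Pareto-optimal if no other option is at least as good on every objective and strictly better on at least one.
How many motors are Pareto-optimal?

Opt1: not dominated.
Opt2: not dominated (best cost).
Opt3: not dominated (best mass).
Opt4: not dominated (best torque).
Opt5: dominated by Opt2 (cost 306≤345, mass 1263≤1734, torque 6.1≥2.2).
Pareto-optimal: Opt1, Opt2, Opt3, Opt4 → 4.

4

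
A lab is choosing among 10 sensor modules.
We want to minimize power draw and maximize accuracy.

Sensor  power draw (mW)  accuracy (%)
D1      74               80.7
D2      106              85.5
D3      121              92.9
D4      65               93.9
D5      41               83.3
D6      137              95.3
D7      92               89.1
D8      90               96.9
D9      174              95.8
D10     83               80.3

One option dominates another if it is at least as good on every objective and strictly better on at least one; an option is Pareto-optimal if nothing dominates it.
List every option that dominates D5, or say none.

none

D1: worse on power draw (74 vs 41).
D2: worse on power draw (106 vs 41).
D3: worse on power draw (121 vs 41).
D4: worse on power draw (65 vs 41).
D6: worse on power draw (137 vs 41).
D7: worse on power draw (92 vs 41).
D8: worse on power draw (90 vs 41).
D9: worse on power draw (174 vs 41).
D10: worse on power draw (83 vs 41).
No option dominates D5.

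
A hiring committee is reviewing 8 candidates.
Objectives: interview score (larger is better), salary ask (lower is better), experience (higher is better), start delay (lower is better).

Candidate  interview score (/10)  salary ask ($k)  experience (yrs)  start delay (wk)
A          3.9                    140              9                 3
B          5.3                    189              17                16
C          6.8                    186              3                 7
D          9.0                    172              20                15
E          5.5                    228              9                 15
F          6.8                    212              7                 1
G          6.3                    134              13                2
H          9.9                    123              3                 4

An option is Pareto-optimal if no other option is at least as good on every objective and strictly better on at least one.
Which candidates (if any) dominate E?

D, G

D: interview score 9.0≥5.5, salary ask 172≤228, experience 20≥9, start delay 15≤15 — dominates E.
G: interview score 6.3≥5.5, salary ask 134≤228, experience 13≥9, start delay 2≤15 — dominates E.
Others (A, B, C, F, H) are each worse than E on at least one objective.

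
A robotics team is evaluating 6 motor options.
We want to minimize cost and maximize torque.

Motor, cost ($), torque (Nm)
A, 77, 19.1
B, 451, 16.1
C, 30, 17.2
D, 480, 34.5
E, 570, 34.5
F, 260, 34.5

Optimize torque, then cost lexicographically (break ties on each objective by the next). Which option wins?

F

First maximize torque: best is 34.5, kept {D, E, F}.
Then minimize cost: best is 260, kept {F}.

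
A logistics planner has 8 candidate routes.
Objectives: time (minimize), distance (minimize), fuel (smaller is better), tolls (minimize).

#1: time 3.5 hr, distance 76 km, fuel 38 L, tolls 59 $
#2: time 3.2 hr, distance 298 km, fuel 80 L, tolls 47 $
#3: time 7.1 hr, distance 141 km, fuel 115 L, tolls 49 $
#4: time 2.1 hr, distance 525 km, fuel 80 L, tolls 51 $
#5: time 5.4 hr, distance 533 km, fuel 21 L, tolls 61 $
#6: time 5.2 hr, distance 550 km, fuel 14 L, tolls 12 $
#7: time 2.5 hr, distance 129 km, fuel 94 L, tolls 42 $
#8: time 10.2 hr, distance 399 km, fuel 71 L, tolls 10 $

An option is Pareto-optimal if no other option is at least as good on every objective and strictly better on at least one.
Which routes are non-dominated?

#1, #2, #4, #5, #6, #7, #8

#1: not dominated (best distance).
#2: not dominated.
#3: dominated by #7 (time 2.5≤7.1, distance 129≤141, fuel 94≤115, tolls 42≤49).
#4: not dominated (best time).
#5: not dominated.
#6: not dominated (best fuel).
#7: not dominated.
#8: not dominated (best tolls).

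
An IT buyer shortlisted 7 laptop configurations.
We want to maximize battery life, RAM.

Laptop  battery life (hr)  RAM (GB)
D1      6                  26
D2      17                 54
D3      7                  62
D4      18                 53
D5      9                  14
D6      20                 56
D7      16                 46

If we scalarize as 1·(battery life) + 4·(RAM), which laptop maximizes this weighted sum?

D3

D1: 1·6 + 4·26 = 110
D2: 1·17 + 4·54 = 233
D3: 1·7 + 4·62 = 255
D4: 1·18 + 4·53 = 230
D5: 1·9 + 4·14 = 65
D6: 1·20 + 4·56 = 244
D7: 1·16 + 4·46 = 200
Highest: D3 at 255.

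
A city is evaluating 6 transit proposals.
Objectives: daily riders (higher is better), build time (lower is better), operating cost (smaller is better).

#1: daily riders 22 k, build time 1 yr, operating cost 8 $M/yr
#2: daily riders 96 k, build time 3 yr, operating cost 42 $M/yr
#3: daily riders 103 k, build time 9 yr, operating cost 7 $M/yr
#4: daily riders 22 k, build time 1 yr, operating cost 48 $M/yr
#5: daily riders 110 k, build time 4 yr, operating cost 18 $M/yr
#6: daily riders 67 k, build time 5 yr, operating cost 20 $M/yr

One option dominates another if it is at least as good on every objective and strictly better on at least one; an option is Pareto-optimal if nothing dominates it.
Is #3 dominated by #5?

#5 vs #3: #5 is worse on operating cost (18 vs 7), so it does not dominate #3.

No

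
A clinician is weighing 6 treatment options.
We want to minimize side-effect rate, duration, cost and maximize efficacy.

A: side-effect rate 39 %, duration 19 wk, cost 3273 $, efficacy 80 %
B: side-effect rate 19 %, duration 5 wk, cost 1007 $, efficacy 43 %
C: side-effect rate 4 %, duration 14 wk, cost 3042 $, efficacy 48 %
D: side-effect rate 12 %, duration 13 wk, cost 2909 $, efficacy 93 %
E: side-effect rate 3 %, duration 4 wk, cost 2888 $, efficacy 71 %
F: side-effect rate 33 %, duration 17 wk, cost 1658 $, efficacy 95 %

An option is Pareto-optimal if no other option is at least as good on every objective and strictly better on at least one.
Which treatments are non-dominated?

A: dominated by D (side-effect rate 12≤39, duration 13≤19, cost 2909≤3273, efficacy 93≥80).
B: not dominated (best cost).
C: dominated by E (side-effect rate 3≤4, duration 4≤14, cost 2888≤3042, efficacy 71≥48).
D: not dominated.
E: not dominated (best side-effect rate).
F: not dominated (best efficacy).

B, D, E, F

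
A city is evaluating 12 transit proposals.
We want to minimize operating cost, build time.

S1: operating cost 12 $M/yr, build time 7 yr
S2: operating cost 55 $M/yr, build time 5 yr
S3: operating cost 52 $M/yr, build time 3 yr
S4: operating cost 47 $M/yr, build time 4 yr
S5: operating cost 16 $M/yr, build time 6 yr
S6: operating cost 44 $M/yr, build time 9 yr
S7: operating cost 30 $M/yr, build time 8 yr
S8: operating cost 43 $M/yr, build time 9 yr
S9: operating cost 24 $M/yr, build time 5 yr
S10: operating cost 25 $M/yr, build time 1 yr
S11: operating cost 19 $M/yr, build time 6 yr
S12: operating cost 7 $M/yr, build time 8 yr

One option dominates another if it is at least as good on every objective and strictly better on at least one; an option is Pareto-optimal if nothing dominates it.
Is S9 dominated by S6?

No

S6 vs S9: S6 is worse on operating cost (44 vs 24), so it does not dominate S9.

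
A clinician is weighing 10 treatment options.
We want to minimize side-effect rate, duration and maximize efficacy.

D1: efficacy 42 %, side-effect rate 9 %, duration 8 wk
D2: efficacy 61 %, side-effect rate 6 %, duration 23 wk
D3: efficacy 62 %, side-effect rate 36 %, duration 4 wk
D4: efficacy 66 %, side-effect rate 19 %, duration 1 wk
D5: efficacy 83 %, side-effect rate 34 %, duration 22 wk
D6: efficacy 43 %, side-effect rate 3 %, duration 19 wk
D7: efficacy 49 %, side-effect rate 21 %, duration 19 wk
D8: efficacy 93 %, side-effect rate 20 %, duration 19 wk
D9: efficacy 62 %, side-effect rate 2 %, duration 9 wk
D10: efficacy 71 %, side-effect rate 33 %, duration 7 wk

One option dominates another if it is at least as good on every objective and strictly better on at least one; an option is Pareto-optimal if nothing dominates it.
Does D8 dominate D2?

No

D8 vs D2: D8 is worse on side-effect rate (20 vs 6), so it does not dominate D2.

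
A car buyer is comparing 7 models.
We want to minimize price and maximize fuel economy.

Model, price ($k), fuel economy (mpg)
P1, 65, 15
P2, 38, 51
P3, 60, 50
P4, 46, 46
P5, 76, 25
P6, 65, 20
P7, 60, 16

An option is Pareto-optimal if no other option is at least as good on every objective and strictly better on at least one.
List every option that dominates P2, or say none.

none

P1: worse on price (65 vs 38).
P3: worse on price (60 vs 38).
P4: worse on price (46 vs 38).
P5: worse on price (76 vs 38).
P6: worse on price (65 vs 38).
P7: worse on price (60 vs 38).
No option dominates P2.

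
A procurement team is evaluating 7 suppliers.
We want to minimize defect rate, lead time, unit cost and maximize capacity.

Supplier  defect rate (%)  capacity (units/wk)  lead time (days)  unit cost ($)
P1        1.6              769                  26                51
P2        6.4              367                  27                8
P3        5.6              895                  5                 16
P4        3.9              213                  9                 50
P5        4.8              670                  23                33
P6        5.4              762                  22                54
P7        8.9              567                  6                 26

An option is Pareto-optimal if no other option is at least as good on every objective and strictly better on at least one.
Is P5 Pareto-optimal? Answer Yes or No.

Yes

P1: worse on lead time (26 vs 23).
P2: worse on defect rate (6.4 vs 4.8).
P3: worse on defect rate (5.6 vs 4.8).
P4: worse on capacity (213 vs 670).
P6: worse on defect rate (5.4 vs 4.8).
P7: worse on defect rate (8.9 vs 4.8).
No option is at least as good as P5 on every objective and strictly better on one.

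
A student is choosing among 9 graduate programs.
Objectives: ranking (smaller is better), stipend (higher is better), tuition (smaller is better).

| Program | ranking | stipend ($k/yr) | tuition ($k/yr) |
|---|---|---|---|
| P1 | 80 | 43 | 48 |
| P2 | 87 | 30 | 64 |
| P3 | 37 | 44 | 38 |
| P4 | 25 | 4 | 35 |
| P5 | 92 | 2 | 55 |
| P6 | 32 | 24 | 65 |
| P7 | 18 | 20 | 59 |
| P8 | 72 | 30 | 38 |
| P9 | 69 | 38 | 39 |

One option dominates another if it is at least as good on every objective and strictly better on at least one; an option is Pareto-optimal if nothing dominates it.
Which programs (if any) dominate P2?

P1, P3, P8, P9

P1: ranking 80≤87, stipend 43≥30, tuition 48≤64 — dominates P2.
P3: ranking 37≤87, stipend 44≥30, tuition 38≤64 — dominates P2.
P8: ranking 72≤87, stipend 30≥30, tuition 38≤64 — dominates P2.
P9: ranking 69≤87, stipend 38≥30, tuition 39≤64 — dominates P2.
Others (P4, P5, P6, P7) are each worse than P2 on at least one objective.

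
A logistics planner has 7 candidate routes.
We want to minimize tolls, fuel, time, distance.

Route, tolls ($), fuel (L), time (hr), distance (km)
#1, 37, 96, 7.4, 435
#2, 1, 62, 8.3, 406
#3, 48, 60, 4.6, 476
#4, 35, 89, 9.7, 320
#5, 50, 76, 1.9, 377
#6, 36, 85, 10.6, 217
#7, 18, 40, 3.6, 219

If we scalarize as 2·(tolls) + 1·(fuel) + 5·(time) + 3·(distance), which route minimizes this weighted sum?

#1: 2·37 + 1·96 + 5·7.4 + 3·435 = 1512.0
#2: 2·1 + 1·62 + 5·8.3 + 3·406 = 1323.5
#3: 2·48 + 1·60 + 5·4.6 + 3·476 = 1607.0
#4: 2·35 + 1·89 + 5·9.7 + 3·320 = 1167.5
#5: 2·50 + 1·76 + 5·1.9 + 3·377 = 1316.5
#6: 2·36 + 1·85 + 5·10.6 + 3·217 = 861.0
#7: 2·18 + 1·40 + 5·3.6 + 3·219 = 751.0
Lowest: #7 at 751.0.

#7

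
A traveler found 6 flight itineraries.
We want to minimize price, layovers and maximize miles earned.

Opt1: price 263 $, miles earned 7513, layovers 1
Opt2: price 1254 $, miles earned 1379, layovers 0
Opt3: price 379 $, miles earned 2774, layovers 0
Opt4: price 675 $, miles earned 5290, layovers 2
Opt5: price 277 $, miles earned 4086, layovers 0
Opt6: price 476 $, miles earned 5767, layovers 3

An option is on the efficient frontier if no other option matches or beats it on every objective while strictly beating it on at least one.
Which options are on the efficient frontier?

Opt1, Opt5

Opt1: not dominated (best price).
Opt2: dominated by Opt3 (price 379≤1254, miles earned 2774≥1379, layovers 0≤0).
Opt3: dominated by Opt5 (price 277≤379, miles earned 4086≥2774, layovers 0≤0).
Opt4: dominated by Opt1 (price 263≤675, miles earned 7513≥5290, layovers 1≤2).
Opt5: not dominated.
Opt6: dominated by Opt1 (price 263≤476, miles earned 7513≥5767, layovers 1≤3).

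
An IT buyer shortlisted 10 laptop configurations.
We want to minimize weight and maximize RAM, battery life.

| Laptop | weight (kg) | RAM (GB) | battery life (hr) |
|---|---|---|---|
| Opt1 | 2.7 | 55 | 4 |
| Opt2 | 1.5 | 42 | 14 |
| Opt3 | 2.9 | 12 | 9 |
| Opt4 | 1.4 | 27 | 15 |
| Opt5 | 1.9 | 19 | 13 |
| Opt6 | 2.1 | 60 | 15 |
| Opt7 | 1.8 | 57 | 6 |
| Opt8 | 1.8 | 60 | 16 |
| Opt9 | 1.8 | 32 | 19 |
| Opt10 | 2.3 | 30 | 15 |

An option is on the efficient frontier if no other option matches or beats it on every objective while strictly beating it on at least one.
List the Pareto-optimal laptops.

Opt2, Opt4, Opt8, Opt9

Opt1: dominated by Opt6 (weight 2.1≤2.7, RAM 60≥55, battery life 15≥4).
Opt2: not dominated.
Opt3: dominated by Opt2 (weight 1.5≤2.9, RAM 42≥12, battery life 14≥9).
Opt4: not dominated (best weight).
Opt5: dominated by Opt2 (weight 1.5≤1.9, RAM 42≥19, battery life 14≥13).
Opt6: dominated by Opt8 (weight 1.8≤2.1, RAM 60≥60, battery life 16≥15).
Opt7: dominated by Opt8 (weight 1.8≤1.8, RAM 60≥57, battery life 16≥6).
Opt8: not dominated.
Opt9: not dominated (best battery life).
Opt10: dominated by Opt6 (weight 2.1≤2.3, RAM 60≥30, battery life 15≥15).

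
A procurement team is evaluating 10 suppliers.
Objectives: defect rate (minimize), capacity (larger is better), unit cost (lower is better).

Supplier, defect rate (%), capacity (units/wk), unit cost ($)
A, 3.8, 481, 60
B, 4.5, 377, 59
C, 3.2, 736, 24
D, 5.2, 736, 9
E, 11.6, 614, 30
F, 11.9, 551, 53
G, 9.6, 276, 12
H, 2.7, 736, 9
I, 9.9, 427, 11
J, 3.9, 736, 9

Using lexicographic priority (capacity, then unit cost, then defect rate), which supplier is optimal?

First maximize capacity: best is 736, kept {C, D, H, J}.
Then minimize unit cost: best is 9, kept {D, H, J}.
Then minimize defect rate: best is 2.7, kept {H}.

H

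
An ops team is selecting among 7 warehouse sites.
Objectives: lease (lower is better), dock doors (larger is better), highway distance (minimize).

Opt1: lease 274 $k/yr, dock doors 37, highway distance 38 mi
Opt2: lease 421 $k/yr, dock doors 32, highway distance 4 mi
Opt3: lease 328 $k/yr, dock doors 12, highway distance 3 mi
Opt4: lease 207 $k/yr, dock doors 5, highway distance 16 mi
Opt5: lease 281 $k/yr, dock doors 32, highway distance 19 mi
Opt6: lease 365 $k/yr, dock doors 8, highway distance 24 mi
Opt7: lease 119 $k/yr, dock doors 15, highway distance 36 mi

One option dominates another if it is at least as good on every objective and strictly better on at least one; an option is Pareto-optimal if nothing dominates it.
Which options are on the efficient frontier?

Opt1: not dominated (best dock doors).
Opt2: not dominated.
Opt3: not dominated (best highway distance).
Opt4: not dominated.
Opt5: not dominated.
Opt6: dominated by Opt3 (lease 328≤365, dock doors 12≥8, highway distance 3≤24).
Opt7: not dominated (best lease).

Opt1, Opt2, Opt3, Opt4, Opt5, Opt7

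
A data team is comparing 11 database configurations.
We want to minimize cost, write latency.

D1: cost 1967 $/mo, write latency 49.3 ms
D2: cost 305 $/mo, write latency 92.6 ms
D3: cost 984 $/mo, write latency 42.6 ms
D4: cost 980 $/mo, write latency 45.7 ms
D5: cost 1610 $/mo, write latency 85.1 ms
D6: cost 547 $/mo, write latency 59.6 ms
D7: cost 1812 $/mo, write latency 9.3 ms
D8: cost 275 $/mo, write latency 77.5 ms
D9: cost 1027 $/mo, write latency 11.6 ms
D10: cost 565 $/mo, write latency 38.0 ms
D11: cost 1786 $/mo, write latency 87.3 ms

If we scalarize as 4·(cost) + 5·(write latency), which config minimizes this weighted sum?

D8

D1: 4·1967 + 5·49.3 = 8114.5
D2: 4·305 + 5·92.6 = 1683.0
D3: 4·984 + 5·42.6 = 4149.0
D4: 4·980 + 5·45.7 = 4148.5
D5: 4·1610 + 5·85.1 = 6865.5
D6: 4·547 + 5·59.6 = 2486.0
D7: 4·1812 + 5·9.3 = 7294.5
D8: 4·275 + 5·77.5 = 1487.5
D9: 4·1027 + 5·11.6 = 4166.0
D10: 4·565 + 5·38.0 = 2450.0
D11: 4·1786 + 5·87.3 = 7580.5
Lowest: D8 at 1487.5.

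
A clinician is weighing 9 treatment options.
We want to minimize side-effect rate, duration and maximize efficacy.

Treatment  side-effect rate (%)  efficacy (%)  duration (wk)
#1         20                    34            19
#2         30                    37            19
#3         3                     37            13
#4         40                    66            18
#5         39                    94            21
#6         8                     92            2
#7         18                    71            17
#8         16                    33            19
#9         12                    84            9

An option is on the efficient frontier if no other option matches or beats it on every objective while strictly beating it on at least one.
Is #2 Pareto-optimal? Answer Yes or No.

No

#3 vs #2: side-effect rate 3≤30, efficacy 37≥37, duration 13≤19 — #3 is at least as good on every objective and strictly better on at least one, so #3 dominates #2.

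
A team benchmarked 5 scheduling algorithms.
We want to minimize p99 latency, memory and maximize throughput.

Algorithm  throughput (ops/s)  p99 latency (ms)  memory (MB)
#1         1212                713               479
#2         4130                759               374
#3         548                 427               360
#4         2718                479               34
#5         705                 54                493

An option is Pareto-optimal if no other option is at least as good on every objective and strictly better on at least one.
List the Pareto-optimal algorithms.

#2, #3, #4, #5

#1: dominated by #4 (throughput 2718≥1212, p99 latency 479≤713, memory 34≤479).
#2: not dominated (best throughput).
#3: not dominated.
#4: not dominated (best memory).
#5: not dominated (best p99 latency).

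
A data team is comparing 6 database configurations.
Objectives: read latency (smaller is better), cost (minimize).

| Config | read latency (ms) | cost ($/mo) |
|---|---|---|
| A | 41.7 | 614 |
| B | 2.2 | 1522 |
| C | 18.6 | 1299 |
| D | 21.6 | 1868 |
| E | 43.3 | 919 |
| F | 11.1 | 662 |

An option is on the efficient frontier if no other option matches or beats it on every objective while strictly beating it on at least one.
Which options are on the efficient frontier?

A: not dominated (best cost).
B: not dominated (best read latency).
C: dominated by F (read latency 11.1≤18.6, cost 662≤1299).
D: dominated by B (read latency 2.2≤21.6, cost 1522≤1868).
E: dominated by A (read latency 41.7≤43.3, cost 614≤919).
F: not dominated.

A, B, F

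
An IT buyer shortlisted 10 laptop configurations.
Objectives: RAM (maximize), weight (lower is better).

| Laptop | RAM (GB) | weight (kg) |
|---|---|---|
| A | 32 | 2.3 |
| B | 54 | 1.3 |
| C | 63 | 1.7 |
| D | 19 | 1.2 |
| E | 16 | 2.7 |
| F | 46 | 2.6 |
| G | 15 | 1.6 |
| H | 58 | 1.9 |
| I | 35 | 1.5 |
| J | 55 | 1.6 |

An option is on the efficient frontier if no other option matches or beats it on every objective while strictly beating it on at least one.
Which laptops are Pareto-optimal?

B, C, D, J

A: dominated by B (RAM 54≥32, weight 1.3≤2.3).
B: not dominated.
C: not dominated (best RAM).
D: not dominated (best weight).
E: dominated by A (RAM 32≥16, weight 2.3≤2.7).
F: dominated by B (RAM 54≥46, weight 1.3≤2.6).
G: dominated by B (RAM 54≥15, weight 1.3≤1.6).
H: dominated by C (RAM 63≥58, weight 1.7≤1.9).
I: dominated by B (RAM 54≥35, weight 1.3≤1.5).
J: not dominated.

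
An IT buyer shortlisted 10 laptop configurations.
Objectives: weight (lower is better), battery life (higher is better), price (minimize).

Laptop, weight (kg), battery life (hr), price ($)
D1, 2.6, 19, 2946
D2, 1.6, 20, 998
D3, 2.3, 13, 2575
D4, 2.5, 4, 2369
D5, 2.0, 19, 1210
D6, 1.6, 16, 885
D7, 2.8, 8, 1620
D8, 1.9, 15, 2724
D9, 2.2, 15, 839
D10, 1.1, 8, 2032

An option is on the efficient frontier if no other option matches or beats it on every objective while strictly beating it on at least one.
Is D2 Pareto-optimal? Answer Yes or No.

D1: worse on weight (2.6 vs 1.6).
D3: worse on weight (2.3 vs 1.6).
D4: worse on weight (2.5 vs 1.6).
D5: worse on weight (2.0 vs 1.6).
D6: worse on battery life (16 vs 20).
D7: worse on weight (2.8 vs 1.6).
D8: worse on weight (1.9 vs 1.6).
D9: worse on weight (2.2 vs 1.6).
D10: worse on battery life (8 vs 20).
No option is at least as good as D2 on every objective and strictly better on one.

Yes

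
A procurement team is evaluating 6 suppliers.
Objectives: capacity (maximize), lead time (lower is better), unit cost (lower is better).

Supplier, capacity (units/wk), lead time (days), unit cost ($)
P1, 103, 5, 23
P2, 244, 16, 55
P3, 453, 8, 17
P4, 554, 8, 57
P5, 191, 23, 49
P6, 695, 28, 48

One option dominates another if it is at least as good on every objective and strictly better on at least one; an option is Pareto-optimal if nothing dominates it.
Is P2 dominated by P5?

No

P5 vs P2: P5 is worse on capacity (191 vs 244), so it does not dominate P2.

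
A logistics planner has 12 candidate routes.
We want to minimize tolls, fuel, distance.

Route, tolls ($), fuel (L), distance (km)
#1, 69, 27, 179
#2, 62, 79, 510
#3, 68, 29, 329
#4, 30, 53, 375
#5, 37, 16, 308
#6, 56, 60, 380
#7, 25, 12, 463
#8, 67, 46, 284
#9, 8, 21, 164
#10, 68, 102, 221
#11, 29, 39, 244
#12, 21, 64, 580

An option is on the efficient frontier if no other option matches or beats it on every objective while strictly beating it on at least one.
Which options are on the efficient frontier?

#5, #7, #9

#1: dominated by #9 (tolls 8≤69, fuel 21≤27, distance 164≤179).
#2: dominated by #4 (tolls 30≤62, fuel 53≤79, distance 375≤510).
#3: dominated by #5 (tolls 37≤68, fuel 16≤29, distance 308≤329).
#4: dominated by #9 (tolls 8≤30, fuel 21≤53, distance 164≤375).
#5: not dominated.
#6: dominated by #4 (tolls 30≤56, fuel 53≤60, distance 375≤380).
#7: not dominated (best fuel).
#8: dominated by #9 (tolls 8≤67, fuel 21≤46, distance 164≤284).
#9: not dominated (best tolls).
#10: dominated by #9 (tolls 8≤68, fuel 21≤102, distance 164≤221).
#11: dominated by #9 (tolls 8≤29, fuel 21≤39, distance 164≤244).
#12: dominated by #9 (tolls 8≤21, fuel 21≤64, distance 164≤580).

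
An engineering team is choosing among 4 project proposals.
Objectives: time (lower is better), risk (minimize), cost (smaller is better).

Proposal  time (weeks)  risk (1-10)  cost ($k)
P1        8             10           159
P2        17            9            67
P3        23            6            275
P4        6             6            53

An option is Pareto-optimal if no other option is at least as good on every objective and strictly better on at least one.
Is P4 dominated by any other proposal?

P1: worse on time (8 vs 6).
P2: worse on time (17 vs 6).
P3: worse on time (23 vs 6).
No option is at least as good as P4 on every objective and strictly better on one.

No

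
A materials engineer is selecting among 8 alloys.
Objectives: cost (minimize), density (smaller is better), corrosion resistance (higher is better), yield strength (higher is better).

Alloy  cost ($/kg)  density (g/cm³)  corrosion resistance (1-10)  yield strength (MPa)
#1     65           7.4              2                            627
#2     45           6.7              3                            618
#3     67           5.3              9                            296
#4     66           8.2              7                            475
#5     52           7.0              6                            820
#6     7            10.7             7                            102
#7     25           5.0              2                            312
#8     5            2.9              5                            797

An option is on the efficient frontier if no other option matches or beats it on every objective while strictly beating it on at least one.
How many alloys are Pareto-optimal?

#1: dominated by #5 (cost 52≤65, density 7.0≤7.4, corrosion resistance 6≥2, yield strength 820≥627).
#2: dominated by #8 (cost 5≤45, density 2.9≤6.7, corrosion resistance 5≥3, yield strength 797≥618).
#3: not dominated (best corrosion resistance).
#4: not dominated.
#5: not dominated (best yield strength).
#6: not dominated.
#7: dominated by #8 (cost 5≤25, density 2.9≤5.0, corrosion resistance 5≥2, yield strength 797≥312).
#8: not dominated (best cost).
Pareto-optimal: #3, #4, #5, #6, #8 → 5.

5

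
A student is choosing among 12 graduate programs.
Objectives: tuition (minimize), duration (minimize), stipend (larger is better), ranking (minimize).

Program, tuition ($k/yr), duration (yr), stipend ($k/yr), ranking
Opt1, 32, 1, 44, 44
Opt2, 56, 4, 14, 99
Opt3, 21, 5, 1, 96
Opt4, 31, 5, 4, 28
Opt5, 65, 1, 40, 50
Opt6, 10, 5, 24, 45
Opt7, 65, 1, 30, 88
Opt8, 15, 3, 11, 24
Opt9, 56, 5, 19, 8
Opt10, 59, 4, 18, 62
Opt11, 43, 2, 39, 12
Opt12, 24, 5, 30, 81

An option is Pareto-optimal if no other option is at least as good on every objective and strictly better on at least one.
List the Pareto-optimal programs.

Opt1: not dominated (best stipend).
Opt2: dominated by Opt1 (tuition 32≤56, duration 1≤4, stipend 44≥14, ranking 44≤99).
Opt3: dominated by Opt6 (tuition 10≤21, duration 5≤5, stipend 24≥1, ranking 45≤96).
Opt4: dominated by Opt8 (tuition 15≤31, duration 3≤5, stipend 11≥4, ranking 24≤28).
Opt5: dominated by Opt1 (tuition 32≤65, duration 1≤1, stipend 44≥40, ranking 44≤50).
Opt6: not dominated (best tuition).
Opt7: dominated by Opt1 (tuition 32≤65, duration 1≤1, stipend 44≥30, ranking 44≤88).
Opt8: not dominated.
Opt9: not dominated (best ranking).
Opt10: dominated by Opt1 (tuition 32≤59, duration 1≤4, stipend 44≥18, ranking 44≤62).
Opt11: not dominated.
Opt12: not dominated.

Opt1, Opt6, Opt8, Opt9, Opt11, Opt12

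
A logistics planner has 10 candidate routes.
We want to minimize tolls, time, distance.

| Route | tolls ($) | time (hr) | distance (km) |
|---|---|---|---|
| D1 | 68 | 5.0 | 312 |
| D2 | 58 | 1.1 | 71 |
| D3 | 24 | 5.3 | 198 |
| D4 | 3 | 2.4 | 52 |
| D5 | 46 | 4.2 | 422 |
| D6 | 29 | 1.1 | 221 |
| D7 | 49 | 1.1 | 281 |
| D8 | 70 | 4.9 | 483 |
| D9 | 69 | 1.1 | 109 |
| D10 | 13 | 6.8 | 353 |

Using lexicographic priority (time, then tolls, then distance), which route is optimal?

D6

First minimize time: best is 1.1, kept {D2, D6, D7, D9}.
Then minimize tolls: best is 29, kept {D6}.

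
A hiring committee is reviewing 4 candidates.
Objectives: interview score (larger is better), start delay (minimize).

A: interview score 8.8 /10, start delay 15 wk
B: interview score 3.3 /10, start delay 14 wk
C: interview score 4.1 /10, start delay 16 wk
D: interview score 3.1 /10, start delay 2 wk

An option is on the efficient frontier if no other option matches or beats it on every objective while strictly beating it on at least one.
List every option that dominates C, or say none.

A

A: interview score 8.8≥4.1, start delay 15≤16 — dominates C.
Others (B, D) are each worse than C on at least one objective.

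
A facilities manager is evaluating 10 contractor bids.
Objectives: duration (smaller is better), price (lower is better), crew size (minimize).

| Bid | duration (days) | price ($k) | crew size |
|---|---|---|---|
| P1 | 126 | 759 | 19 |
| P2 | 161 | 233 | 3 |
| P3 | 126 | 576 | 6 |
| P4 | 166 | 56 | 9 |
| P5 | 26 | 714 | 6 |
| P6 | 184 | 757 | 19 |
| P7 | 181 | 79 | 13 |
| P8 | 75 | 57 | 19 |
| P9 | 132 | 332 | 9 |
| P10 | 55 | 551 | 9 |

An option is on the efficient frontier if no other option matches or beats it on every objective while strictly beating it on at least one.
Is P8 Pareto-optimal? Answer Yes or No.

P1: worse on duration (126 vs 75).
P2: worse on duration (161 vs 75).
P3: worse on duration (126 vs 75).
P4: worse on duration (166 vs 75).
P5: worse on price (714 vs 57).
P6: worse on duration (184 vs 75).
P7: worse on duration (181 vs 75).
P9: worse on duration (132 vs 75).
P10: worse on price (551 vs 57).
No option is at least as good as P8 on every objective and strictly better on one.

Yes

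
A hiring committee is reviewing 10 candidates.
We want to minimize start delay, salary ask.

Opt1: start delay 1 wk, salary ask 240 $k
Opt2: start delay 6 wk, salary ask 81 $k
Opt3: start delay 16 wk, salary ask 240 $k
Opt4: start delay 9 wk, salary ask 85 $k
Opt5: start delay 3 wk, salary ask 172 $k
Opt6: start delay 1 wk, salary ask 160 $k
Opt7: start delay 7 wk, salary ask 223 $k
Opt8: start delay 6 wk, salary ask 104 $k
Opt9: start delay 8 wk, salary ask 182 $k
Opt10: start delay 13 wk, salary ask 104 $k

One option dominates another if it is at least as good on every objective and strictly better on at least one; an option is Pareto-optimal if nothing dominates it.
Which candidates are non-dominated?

Opt2, Opt6

Opt1: dominated by Opt6 (start delay 1≤1, salary ask 160≤240).
Opt2: not dominated (best salary ask).
Opt3: dominated by Opt1 (start delay 1≤16, salary ask 240≤240).
Opt4: dominated by Opt2 (start delay 6≤9, salary ask 81≤85).
Opt5: dominated by Opt6 (start delay 1≤3, salary ask 160≤172).
Opt6: not dominated.
Opt7: dominated by Opt2 (start delay 6≤7, salary ask 81≤223).
Opt8: dominated by Opt2 (start delay 6≤6, salary ask 81≤104).
Opt9: dominated by Opt2 (start delay 6≤8, salary ask 81≤182).
Opt10: dominated by Opt2 (start delay 6≤13, salary ask 81≤104).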